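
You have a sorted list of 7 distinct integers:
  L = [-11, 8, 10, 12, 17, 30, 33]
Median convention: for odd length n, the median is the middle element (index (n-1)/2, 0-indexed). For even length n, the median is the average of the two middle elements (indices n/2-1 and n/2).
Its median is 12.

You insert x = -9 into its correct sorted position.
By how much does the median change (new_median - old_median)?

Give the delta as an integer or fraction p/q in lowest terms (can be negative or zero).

Old median = 12
After inserting x = -9: new sorted = [-11, -9, 8, 10, 12, 17, 30, 33]
New median = 11
Delta = 11 - 12 = -1

Answer: -1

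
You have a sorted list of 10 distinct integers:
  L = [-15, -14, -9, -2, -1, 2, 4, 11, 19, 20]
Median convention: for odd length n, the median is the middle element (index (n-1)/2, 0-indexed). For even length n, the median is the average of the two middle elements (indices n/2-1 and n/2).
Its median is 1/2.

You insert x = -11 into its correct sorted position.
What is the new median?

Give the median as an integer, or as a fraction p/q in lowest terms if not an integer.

Old list (sorted, length 10): [-15, -14, -9, -2, -1, 2, 4, 11, 19, 20]
Old median = 1/2
Insert x = -11
Old length even (10). Middle pair: indices 4,5 = -1,2.
New length odd (11). New median = single middle element.
x = -11: 2 elements are < x, 8 elements are > x.
New sorted list: [-15, -14, -11, -9, -2, -1, 2, 4, 11, 19, 20]
New median = -1

Answer: -1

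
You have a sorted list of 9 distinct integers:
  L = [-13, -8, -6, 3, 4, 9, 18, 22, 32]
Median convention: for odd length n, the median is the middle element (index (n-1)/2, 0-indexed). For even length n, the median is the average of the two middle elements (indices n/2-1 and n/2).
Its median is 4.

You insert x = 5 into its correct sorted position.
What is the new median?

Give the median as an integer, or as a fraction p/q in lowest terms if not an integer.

Old list (sorted, length 9): [-13, -8, -6, 3, 4, 9, 18, 22, 32]
Old median = 4
Insert x = 5
Old length odd (9). Middle was index 4 = 4.
New length even (10). New median = avg of two middle elements.
x = 5: 5 elements are < x, 4 elements are > x.
New sorted list: [-13, -8, -6, 3, 4, 5, 9, 18, 22, 32]
New median = 9/2

Answer: 9/2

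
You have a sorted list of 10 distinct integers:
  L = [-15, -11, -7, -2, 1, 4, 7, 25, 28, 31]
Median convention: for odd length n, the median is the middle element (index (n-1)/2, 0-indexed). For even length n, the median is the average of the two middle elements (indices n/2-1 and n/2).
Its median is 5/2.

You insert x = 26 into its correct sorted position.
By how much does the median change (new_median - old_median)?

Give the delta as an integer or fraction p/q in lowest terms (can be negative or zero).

Answer: 3/2

Derivation:
Old median = 5/2
After inserting x = 26: new sorted = [-15, -11, -7, -2, 1, 4, 7, 25, 26, 28, 31]
New median = 4
Delta = 4 - 5/2 = 3/2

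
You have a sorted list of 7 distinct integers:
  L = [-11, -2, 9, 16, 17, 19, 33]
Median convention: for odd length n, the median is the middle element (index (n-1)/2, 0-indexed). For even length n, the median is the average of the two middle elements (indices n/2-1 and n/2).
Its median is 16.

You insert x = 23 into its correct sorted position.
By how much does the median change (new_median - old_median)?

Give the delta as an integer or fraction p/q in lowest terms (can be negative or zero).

Old median = 16
After inserting x = 23: new sorted = [-11, -2, 9, 16, 17, 19, 23, 33]
New median = 33/2
Delta = 33/2 - 16 = 1/2

Answer: 1/2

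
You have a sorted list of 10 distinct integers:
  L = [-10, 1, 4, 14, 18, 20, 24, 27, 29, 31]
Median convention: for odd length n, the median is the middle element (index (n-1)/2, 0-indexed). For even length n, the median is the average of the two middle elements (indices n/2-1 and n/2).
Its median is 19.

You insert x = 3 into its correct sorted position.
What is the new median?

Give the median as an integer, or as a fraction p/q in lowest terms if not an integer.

Old list (sorted, length 10): [-10, 1, 4, 14, 18, 20, 24, 27, 29, 31]
Old median = 19
Insert x = 3
Old length even (10). Middle pair: indices 4,5 = 18,20.
New length odd (11). New median = single middle element.
x = 3: 2 elements are < x, 8 elements are > x.
New sorted list: [-10, 1, 3, 4, 14, 18, 20, 24, 27, 29, 31]
New median = 18

Answer: 18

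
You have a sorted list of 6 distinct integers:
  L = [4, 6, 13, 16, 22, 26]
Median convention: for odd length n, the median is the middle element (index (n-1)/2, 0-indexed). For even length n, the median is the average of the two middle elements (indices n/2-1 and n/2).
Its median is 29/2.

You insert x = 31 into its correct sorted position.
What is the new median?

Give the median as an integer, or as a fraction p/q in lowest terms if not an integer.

Answer: 16

Derivation:
Old list (sorted, length 6): [4, 6, 13, 16, 22, 26]
Old median = 29/2
Insert x = 31
Old length even (6). Middle pair: indices 2,3 = 13,16.
New length odd (7). New median = single middle element.
x = 31: 6 elements are < x, 0 elements are > x.
New sorted list: [4, 6, 13, 16, 22, 26, 31]
New median = 16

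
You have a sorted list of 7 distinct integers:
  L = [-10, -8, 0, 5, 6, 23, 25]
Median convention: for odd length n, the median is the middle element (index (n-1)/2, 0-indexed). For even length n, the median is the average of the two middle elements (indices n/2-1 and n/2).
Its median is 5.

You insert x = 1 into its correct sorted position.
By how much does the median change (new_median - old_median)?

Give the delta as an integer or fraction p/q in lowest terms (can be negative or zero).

Old median = 5
After inserting x = 1: new sorted = [-10, -8, 0, 1, 5, 6, 23, 25]
New median = 3
Delta = 3 - 5 = -2

Answer: -2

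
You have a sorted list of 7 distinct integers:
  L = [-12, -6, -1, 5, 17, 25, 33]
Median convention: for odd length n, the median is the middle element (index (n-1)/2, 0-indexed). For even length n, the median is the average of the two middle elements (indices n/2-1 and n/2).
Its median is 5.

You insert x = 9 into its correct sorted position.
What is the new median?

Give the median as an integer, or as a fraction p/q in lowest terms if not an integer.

Answer: 7

Derivation:
Old list (sorted, length 7): [-12, -6, -1, 5, 17, 25, 33]
Old median = 5
Insert x = 9
Old length odd (7). Middle was index 3 = 5.
New length even (8). New median = avg of two middle elements.
x = 9: 4 elements are < x, 3 elements are > x.
New sorted list: [-12, -6, -1, 5, 9, 17, 25, 33]
New median = 7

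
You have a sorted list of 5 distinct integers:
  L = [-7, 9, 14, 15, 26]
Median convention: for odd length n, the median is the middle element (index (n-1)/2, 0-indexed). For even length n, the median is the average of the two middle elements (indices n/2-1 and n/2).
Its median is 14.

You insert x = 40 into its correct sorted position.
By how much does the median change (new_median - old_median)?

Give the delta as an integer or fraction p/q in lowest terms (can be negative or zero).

Old median = 14
After inserting x = 40: new sorted = [-7, 9, 14, 15, 26, 40]
New median = 29/2
Delta = 29/2 - 14 = 1/2

Answer: 1/2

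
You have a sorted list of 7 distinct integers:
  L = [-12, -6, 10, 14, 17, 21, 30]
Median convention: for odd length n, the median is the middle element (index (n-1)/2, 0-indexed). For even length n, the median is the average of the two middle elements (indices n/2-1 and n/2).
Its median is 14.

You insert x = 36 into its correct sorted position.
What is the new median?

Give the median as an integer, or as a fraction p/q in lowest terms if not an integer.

Answer: 31/2

Derivation:
Old list (sorted, length 7): [-12, -6, 10, 14, 17, 21, 30]
Old median = 14
Insert x = 36
Old length odd (7). Middle was index 3 = 14.
New length even (8). New median = avg of two middle elements.
x = 36: 7 elements are < x, 0 elements are > x.
New sorted list: [-12, -6, 10, 14, 17, 21, 30, 36]
New median = 31/2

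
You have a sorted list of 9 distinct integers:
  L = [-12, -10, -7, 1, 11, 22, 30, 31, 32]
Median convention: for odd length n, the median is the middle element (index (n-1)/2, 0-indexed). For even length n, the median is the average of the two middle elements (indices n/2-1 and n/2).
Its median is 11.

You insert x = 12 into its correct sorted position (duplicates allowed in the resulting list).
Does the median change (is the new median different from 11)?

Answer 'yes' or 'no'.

Answer: yes

Derivation:
Old median = 11
Insert x = 12
New median = 23/2
Changed? yes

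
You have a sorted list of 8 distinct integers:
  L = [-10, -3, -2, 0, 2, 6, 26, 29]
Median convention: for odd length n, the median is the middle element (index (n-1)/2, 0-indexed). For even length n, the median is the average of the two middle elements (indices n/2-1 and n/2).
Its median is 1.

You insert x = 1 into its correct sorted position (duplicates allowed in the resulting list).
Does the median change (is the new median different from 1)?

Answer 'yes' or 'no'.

Answer: no

Derivation:
Old median = 1
Insert x = 1
New median = 1
Changed? no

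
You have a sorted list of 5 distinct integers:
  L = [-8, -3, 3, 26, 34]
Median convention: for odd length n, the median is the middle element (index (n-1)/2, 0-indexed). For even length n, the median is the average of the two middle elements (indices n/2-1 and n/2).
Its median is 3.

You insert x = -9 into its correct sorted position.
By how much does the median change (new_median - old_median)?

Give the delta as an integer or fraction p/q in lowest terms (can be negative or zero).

Old median = 3
After inserting x = -9: new sorted = [-9, -8, -3, 3, 26, 34]
New median = 0
Delta = 0 - 3 = -3

Answer: -3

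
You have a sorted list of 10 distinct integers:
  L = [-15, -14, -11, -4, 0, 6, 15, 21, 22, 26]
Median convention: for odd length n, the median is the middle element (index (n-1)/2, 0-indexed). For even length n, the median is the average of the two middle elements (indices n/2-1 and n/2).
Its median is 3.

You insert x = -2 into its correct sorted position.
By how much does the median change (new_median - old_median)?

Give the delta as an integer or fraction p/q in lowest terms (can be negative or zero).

Old median = 3
After inserting x = -2: new sorted = [-15, -14, -11, -4, -2, 0, 6, 15, 21, 22, 26]
New median = 0
Delta = 0 - 3 = -3

Answer: -3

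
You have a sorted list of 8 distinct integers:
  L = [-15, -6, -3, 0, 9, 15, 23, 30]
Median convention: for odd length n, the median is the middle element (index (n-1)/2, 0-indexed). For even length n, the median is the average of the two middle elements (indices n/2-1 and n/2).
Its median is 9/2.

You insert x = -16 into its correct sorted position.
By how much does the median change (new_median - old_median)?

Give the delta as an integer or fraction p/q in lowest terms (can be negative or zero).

Answer: -9/2

Derivation:
Old median = 9/2
After inserting x = -16: new sorted = [-16, -15, -6, -3, 0, 9, 15, 23, 30]
New median = 0
Delta = 0 - 9/2 = -9/2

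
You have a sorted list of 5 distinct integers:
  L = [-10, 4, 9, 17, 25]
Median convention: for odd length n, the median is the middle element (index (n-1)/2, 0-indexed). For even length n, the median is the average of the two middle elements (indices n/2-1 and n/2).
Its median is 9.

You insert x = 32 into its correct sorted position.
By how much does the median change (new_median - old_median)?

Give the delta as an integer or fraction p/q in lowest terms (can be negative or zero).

Old median = 9
After inserting x = 32: new sorted = [-10, 4, 9, 17, 25, 32]
New median = 13
Delta = 13 - 9 = 4

Answer: 4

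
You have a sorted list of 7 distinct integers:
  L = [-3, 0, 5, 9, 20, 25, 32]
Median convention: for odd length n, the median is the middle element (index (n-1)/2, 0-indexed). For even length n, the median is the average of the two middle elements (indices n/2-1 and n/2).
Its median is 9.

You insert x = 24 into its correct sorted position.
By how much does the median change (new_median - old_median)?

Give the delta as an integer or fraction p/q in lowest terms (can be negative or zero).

Old median = 9
After inserting x = 24: new sorted = [-3, 0, 5, 9, 20, 24, 25, 32]
New median = 29/2
Delta = 29/2 - 9 = 11/2

Answer: 11/2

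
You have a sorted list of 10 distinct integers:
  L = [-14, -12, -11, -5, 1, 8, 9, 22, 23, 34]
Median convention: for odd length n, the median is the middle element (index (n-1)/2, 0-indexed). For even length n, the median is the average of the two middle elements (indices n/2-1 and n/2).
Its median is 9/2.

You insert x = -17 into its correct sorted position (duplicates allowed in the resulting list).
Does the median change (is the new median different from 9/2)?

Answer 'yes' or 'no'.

Old median = 9/2
Insert x = -17
New median = 1
Changed? yes

Answer: yes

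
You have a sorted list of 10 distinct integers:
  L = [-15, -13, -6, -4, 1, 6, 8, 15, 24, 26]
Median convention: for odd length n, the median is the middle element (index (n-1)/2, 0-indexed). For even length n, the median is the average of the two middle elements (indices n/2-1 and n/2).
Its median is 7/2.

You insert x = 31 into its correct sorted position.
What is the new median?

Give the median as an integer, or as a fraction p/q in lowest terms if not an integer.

Old list (sorted, length 10): [-15, -13, -6, -4, 1, 6, 8, 15, 24, 26]
Old median = 7/2
Insert x = 31
Old length even (10). Middle pair: indices 4,5 = 1,6.
New length odd (11). New median = single middle element.
x = 31: 10 elements are < x, 0 elements are > x.
New sorted list: [-15, -13, -6, -4, 1, 6, 8, 15, 24, 26, 31]
New median = 6

Answer: 6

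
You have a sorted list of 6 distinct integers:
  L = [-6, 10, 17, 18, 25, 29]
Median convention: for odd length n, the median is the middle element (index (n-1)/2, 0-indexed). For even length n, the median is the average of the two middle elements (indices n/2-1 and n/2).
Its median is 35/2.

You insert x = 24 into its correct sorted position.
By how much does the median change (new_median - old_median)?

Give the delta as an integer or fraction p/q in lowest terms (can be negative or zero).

Answer: 1/2

Derivation:
Old median = 35/2
After inserting x = 24: new sorted = [-6, 10, 17, 18, 24, 25, 29]
New median = 18
Delta = 18 - 35/2 = 1/2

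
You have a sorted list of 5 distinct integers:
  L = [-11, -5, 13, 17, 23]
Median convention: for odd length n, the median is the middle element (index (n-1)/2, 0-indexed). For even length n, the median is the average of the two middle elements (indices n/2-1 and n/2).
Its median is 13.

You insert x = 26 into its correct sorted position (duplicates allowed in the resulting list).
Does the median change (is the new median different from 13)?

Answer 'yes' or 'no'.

Old median = 13
Insert x = 26
New median = 15
Changed? yes

Answer: yes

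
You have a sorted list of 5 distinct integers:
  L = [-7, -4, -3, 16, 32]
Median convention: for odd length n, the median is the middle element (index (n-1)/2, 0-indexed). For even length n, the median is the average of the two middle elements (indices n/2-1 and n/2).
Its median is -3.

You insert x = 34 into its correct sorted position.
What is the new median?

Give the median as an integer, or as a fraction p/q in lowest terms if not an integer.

Answer: 13/2

Derivation:
Old list (sorted, length 5): [-7, -4, -3, 16, 32]
Old median = -3
Insert x = 34
Old length odd (5). Middle was index 2 = -3.
New length even (6). New median = avg of two middle elements.
x = 34: 5 elements are < x, 0 elements are > x.
New sorted list: [-7, -4, -3, 16, 32, 34]
New median = 13/2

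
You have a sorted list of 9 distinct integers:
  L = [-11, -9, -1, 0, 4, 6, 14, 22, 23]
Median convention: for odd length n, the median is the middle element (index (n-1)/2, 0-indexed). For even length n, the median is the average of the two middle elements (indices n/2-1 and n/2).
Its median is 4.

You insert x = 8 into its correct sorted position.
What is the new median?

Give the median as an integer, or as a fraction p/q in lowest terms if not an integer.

Old list (sorted, length 9): [-11, -9, -1, 0, 4, 6, 14, 22, 23]
Old median = 4
Insert x = 8
Old length odd (9). Middle was index 4 = 4.
New length even (10). New median = avg of two middle elements.
x = 8: 6 elements are < x, 3 elements are > x.
New sorted list: [-11, -9, -1, 0, 4, 6, 8, 14, 22, 23]
New median = 5

Answer: 5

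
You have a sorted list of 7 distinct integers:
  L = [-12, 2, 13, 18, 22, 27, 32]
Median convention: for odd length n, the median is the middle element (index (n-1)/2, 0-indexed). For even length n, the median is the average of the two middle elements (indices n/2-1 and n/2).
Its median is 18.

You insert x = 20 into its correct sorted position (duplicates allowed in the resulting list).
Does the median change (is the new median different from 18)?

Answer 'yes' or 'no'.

Answer: yes

Derivation:
Old median = 18
Insert x = 20
New median = 19
Changed? yes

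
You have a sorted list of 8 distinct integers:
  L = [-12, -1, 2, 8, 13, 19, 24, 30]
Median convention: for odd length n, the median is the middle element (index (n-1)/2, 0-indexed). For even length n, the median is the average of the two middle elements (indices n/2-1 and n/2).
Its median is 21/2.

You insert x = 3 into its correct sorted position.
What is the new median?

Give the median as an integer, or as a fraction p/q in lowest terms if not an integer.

Answer: 8

Derivation:
Old list (sorted, length 8): [-12, -1, 2, 8, 13, 19, 24, 30]
Old median = 21/2
Insert x = 3
Old length even (8). Middle pair: indices 3,4 = 8,13.
New length odd (9). New median = single middle element.
x = 3: 3 elements are < x, 5 elements are > x.
New sorted list: [-12, -1, 2, 3, 8, 13, 19, 24, 30]
New median = 8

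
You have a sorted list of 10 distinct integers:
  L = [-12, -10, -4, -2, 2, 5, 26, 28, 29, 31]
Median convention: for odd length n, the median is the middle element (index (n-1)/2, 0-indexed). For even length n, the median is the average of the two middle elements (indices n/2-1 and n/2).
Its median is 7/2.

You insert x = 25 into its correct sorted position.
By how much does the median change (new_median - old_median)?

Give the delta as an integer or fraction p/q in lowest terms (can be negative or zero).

Old median = 7/2
After inserting x = 25: new sorted = [-12, -10, -4, -2, 2, 5, 25, 26, 28, 29, 31]
New median = 5
Delta = 5 - 7/2 = 3/2

Answer: 3/2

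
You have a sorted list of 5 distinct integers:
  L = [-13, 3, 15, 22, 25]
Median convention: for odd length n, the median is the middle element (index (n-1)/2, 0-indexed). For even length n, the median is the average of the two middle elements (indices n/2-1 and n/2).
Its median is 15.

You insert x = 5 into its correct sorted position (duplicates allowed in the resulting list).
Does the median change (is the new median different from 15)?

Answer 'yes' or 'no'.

Old median = 15
Insert x = 5
New median = 10
Changed? yes

Answer: yes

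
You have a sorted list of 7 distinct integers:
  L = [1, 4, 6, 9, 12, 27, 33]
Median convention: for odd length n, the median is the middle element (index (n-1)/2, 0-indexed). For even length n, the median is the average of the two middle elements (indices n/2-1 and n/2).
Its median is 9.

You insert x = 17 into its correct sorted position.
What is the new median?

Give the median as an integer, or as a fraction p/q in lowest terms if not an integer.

Answer: 21/2

Derivation:
Old list (sorted, length 7): [1, 4, 6, 9, 12, 27, 33]
Old median = 9
Insert x = 17
Old length odd (7). Middle was index 3 = 9.
New length even (8). New median = avg of two middle elements.
x = 17: 5 elements are < x, 2 elements are > x.
New sorted list: [1, 4, 6, 9, 12, 17, 27, 33]
New median = 21/2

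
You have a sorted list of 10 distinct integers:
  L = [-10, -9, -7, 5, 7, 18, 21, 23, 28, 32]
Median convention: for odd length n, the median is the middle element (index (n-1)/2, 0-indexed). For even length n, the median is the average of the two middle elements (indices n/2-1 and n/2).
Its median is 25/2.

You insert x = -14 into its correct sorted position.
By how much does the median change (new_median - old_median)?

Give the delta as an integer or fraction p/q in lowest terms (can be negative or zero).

Old median = 25/2
After inserting x = -14: new sorted = [-14, -10, -9, -7, 5, 7, 18, 21, 23, 28, 32]
New median = 7
Delta = 7 - 25/2 = -11/2

Answer: -11/2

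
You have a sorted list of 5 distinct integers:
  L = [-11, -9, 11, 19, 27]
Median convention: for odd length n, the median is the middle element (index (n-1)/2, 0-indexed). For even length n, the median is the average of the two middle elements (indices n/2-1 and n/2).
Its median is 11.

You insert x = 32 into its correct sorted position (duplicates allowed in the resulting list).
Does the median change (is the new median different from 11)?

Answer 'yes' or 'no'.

Answer: yes

Derivation:
Old median = 11
Insert x = 32
New median = 15
Changed? yes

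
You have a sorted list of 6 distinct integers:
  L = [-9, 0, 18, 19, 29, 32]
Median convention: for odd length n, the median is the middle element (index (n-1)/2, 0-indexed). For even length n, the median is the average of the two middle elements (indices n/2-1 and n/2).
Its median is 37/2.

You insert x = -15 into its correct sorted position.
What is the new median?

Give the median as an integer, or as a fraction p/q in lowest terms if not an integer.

Old list (sorted, length 6): [-9, 0, 18, 19, 29, 32]
Old median = 37/2
Insert x = -15
Old length even (6). Middle pair: indices 2,3 = 18,19.
New length odd (7). New median = single middle element.
x = -15: 0 elements are < x, 6 elements are > x.
New sorted list: [-15, -9, 0, 18, 19, 29, 32]
New median = 18

Answer: 18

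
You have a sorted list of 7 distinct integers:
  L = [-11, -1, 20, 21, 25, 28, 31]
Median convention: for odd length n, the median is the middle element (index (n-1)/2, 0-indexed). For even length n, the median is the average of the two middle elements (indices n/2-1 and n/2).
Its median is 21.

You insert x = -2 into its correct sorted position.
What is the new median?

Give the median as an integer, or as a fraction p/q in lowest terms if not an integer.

Old list (sorted, length 7): [-11, -1, 20, 21, 25, 28, 31]
Old median = 21
Insert x = -2
Old length odd (7). Middle was index 3 = 21.
New length even (8). New median = avg of two middle elements.
x = -2: 1 elements are < x, 6 elements are > x.
New sorted list: [-11, -2, -1, 20, 21, 25, 28, 31]
New median = 41/2

Answer: 41/2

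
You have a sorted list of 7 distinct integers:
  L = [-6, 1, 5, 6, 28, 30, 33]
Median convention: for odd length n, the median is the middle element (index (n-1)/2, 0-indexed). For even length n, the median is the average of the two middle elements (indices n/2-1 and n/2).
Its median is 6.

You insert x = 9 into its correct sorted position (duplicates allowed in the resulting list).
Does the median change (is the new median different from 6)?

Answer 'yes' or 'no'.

Answer: yes

Derivation:
Old median = 6
Insert x = 9
New median = 15/2
Changed? yes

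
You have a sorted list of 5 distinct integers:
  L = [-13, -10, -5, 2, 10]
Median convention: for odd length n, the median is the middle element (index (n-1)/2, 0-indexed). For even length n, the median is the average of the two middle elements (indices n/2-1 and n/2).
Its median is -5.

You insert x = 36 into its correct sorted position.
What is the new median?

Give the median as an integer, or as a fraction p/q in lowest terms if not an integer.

Old list (sorted, length 5): [-13, -10, -5, 2, 10]
Old median = -5
Insert x = 36
Old length odd (5). Middle was index 2 = -5.
New length even (6). New median = avg of two middle elements.
x = 36: 5 elements are < x, 0 elements are > x.
New sorted list: [-13, -10, -5, 2, 10, 36]
New median = -3/2

Answer: -3/2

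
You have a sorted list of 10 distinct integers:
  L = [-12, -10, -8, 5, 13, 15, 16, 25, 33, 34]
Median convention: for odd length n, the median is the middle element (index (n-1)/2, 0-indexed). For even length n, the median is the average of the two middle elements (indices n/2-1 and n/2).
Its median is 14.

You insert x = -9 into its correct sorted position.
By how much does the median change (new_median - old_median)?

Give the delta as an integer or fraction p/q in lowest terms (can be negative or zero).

Answer: -1

Derivation:
Old median = 14
After inserting x = -9: new sorted = [-12, -10, -9, -8, 5, 13, 15, 16, 25, 33, 34]
New median = 13
Delta = 13 - 14 = -1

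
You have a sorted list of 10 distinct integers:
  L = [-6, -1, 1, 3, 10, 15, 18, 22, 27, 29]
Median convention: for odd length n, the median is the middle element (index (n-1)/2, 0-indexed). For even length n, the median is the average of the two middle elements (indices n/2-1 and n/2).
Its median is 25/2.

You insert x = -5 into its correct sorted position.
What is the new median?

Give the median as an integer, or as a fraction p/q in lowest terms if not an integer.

Answer: 10

Derivation:
Old list (sorted, length 10): [-6, -1, 1, 3, 10, 15, 18, 22, 27, 29]
Old median = 25/2
Insert x = -5
Old length even (10). Middle pair: indices 4,5 = 10,15.
New length odd (11). New median = single middle element.
x = -5: 1 elements are < x, 9 elements are > x.
New sorted list: [-6, -5, -1, 1, 3, 10, 15, 18, 22, 27, 29]
New median = 10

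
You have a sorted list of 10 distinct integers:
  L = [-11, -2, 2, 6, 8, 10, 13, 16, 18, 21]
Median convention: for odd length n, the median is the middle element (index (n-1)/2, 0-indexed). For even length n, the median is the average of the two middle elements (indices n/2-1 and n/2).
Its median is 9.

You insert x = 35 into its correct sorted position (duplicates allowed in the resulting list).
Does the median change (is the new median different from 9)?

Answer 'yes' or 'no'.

Answer: yes

Derivation:
Old median = 9
Insert x = 35
New median = 10
Changed? yes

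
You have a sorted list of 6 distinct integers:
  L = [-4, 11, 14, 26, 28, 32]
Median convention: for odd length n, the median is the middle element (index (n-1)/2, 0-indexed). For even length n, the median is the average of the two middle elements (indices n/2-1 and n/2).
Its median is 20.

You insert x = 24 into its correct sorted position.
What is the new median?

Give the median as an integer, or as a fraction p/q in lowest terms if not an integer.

Answer: 24

Derivation:
Old list (sorted, length 6): [-4, 11, 14, 26, 28, 32]
Old median = 20
Insert x = 24
Old length even (6). Middle pair: indices 2,3 = 14,26.
New length odd (7). New median = single middle element.
x = 24: 3 elements are < x, 3 elements are > x.
New sorted list: [-4, 11, 14, 24, 26, 28, 32]
New median = 24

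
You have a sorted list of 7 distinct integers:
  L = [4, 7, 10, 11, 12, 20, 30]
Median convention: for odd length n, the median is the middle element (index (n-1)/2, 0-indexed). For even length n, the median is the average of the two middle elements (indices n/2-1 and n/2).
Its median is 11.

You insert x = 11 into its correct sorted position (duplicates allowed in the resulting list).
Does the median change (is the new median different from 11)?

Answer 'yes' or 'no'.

Answer: no

Derivation:
Old median = 11
Insert x = 11
New median = 11
Changed? no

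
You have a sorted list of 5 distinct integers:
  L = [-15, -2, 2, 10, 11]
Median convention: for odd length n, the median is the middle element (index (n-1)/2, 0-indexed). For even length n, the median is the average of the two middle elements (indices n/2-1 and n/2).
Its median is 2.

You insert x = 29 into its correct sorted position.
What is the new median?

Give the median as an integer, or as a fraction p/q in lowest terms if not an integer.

Old list (sorted, length 5): [-15, -2, 2, 10, 11]
Old median = 2
Insert x = 29
Old length odd (5). Middle was index 2 = 2.
New length even (6). New median = avg of two middle elements.
x = 29: 5 elements are < x, 0 elements are > x.
New sorted list: [-15, -2, 2, 10, 11, 29]
New median = 6

Answer: 6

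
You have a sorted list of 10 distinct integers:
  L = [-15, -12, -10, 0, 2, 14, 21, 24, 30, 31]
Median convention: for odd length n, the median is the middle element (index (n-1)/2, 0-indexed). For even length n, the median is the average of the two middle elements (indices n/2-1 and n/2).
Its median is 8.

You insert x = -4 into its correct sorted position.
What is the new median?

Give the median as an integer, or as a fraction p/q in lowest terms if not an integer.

Old list (sorted, length 10): [-15, -12, -10, 0, 2, 14, 21, 24, 30, 31]
Old median = 8
Insert x = -4
Old length even (10). Middle pair: indices 4,5 = 2,14.
New length odd (11). New median = single middle element.
x = -4: 3 elements are < x, 7 elements are > x.
New sorted list: [-15, -12, -10, -4, 0, 2, 14, 21, 24, 30, 31]
New median = 2

Answer: 2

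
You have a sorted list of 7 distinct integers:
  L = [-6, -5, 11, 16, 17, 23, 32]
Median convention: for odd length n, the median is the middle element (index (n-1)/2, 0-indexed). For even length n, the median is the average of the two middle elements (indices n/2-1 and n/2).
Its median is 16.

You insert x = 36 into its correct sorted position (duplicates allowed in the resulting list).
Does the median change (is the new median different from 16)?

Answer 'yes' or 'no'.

Answer: yes

Derivation:
Old median = 16
Insert x = 36
New median = 33/2
Changed? yes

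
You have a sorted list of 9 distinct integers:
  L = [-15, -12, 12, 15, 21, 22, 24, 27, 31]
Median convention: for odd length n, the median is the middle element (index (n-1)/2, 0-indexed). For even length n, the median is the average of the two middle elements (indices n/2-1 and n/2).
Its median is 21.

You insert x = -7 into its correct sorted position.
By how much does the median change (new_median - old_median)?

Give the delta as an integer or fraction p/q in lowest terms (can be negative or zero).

Old median = 21
After inserting x = -7: new sorted = [-15, -12, -7, 12, 15, 21, 22, 24, 27, 31]
New median = 18
Delta = 18 - 21 = -3

Answer: -3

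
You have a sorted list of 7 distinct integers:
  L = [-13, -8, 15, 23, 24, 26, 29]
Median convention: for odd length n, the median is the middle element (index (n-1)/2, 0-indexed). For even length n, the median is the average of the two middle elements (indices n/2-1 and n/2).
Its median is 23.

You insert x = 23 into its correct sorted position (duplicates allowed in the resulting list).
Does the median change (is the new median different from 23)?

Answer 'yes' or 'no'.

Old median = 23
Insert x = 23
New median = 23
Changed? no

Answer: no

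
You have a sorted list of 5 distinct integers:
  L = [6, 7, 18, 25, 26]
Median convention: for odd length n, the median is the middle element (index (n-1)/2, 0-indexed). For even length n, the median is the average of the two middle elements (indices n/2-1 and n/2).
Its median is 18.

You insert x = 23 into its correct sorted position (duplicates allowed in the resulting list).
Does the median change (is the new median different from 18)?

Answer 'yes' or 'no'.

Old median = 18
Insert x = 23
New median = 41/2
Changed? yes

Answer: yes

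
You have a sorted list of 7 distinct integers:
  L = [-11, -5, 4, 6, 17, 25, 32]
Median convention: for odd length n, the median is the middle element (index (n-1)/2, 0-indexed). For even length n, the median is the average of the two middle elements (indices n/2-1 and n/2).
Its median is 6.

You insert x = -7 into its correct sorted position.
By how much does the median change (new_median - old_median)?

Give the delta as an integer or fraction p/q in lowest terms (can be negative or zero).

Answer: -1

Derivation:
Old median = 6
After inserting x = -7: new sorted = [-11, -7, -5, 4, 6, 17, 25, 32]
New median = 5
Delta = 5 - 6 = -1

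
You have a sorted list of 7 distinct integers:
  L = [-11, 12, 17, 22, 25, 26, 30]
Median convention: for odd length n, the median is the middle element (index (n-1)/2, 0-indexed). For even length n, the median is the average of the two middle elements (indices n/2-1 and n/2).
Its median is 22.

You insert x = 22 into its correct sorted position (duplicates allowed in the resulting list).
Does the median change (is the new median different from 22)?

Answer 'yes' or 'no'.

Old median = 22
Insert x = 22
New median = 22
Changed? no

Answer: no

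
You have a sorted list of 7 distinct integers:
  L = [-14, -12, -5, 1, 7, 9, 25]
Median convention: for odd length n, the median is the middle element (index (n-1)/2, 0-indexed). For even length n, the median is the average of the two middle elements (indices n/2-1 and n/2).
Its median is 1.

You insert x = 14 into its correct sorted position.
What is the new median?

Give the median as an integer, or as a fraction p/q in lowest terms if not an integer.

Old list (sorted, length 7): [-14, -12, -5, 1, 7, 9, 25]
Old median = 1
Insert x = 14
Old length odd (7). Middle was index 3 = 1.
New length even (8). New median = avg of two middle elements.
x = 14: 6 elements are < x, 1 elements are > x.
New sorted list: [-14, -12, -5, 1, 7, 9, 14, 25]
New median = 4

Answer: 4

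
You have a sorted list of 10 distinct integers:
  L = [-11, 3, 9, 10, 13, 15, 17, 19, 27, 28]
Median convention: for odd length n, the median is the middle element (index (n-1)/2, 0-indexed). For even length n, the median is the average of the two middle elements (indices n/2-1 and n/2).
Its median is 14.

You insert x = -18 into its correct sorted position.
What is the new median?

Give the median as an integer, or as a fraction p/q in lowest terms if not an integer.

Answer: 13

Derivation:
Old list (sorted, length 10): [-11, 3, 9, 10, 13, 15, 17, 19, 27, 28]
Old median = 14
Insert x = -18
Old length even (10). Middle pair: indices 4,5 = 13,15.
New length odd (11). New median = single middle element.
x = -18: 0 elements are < x, 10 elements are > x.
New sorted list: [-18, -11, 3, 9, 10, 13, 15, 17, 19, 27, 28]
New median = 13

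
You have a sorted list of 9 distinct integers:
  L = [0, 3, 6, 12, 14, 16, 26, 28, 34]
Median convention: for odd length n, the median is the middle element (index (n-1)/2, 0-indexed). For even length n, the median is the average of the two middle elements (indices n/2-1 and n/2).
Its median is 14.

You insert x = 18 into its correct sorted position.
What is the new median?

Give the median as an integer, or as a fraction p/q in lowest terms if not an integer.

Old list (sorted, length 9): [0, 3, 6, 12, 14, 16, 26, 28, 34]
Old median = 14
Insert x = 18
Old length odd (9). Middle was index 4 = 14.
New length even (10). New median = avg of two middle elements.
x = 18: 6 elements are < x, 3 elements are > x.
New sorted list: [0, 3, 6, 12, 14, 16, 18, 26, 28, 34]
New median = 15

Answer: 15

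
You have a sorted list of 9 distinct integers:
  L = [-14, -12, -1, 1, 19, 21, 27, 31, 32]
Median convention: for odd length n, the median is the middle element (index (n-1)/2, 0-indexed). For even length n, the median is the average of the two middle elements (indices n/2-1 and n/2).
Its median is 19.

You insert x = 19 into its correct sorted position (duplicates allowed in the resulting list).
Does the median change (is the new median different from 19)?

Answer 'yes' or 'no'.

Answer: no

Derivation:
Old median = 19
Insert x = 19
New median = 19
Changed? no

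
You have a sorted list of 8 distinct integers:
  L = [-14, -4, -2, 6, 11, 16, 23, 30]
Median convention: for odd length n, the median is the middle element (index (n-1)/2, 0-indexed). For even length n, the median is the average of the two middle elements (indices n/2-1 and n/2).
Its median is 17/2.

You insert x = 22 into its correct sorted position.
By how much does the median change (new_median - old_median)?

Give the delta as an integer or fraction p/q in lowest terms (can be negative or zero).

Old median = 17/2
After inserting x = 22: new sorted = [-14, -4, -2, 6, 11, 16, 22, 23, 30]
New median = 11
Delta = 11 - 17/2 = 5/2

Answer: 5/2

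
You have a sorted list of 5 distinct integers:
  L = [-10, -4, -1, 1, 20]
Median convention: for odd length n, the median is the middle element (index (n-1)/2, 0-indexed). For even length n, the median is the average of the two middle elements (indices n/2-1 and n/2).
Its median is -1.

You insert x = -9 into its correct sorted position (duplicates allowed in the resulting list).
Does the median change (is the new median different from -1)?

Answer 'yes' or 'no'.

Old median = -1
Insert x = -9
New median = -5/2
Changed? yes

Answer: yes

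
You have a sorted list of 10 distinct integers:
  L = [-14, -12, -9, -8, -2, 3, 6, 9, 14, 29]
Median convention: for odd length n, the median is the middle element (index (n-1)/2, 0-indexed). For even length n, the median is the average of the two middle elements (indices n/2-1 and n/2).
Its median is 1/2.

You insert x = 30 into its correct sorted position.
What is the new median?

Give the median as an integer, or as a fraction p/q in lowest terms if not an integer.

Answer: 3

Derivation:
Old list (sorted, length 10): [-14, -12, -9, -8, -2, 3, 6, 9, 14, 29]
Old median = 1/2
Insert x = 30
Old length even (10). Middle pair: indices 4,5 = -2,3.
New length odd (11). New median = single middle element.
x = 30: 10 elements are < x, 0 elements are > x.
New sorted list: [-14, -12, -9, -8, -2, 3, 6, 9, 14, 29, 30]
New median = 3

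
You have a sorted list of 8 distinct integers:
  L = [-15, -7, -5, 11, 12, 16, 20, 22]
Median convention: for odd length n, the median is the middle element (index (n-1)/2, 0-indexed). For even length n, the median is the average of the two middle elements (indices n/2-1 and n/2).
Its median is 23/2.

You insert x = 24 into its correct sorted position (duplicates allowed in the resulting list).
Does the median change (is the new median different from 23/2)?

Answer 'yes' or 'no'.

Old median = 23/2
Insert x = 24
New median = 12
Changed? yes

Answer: yes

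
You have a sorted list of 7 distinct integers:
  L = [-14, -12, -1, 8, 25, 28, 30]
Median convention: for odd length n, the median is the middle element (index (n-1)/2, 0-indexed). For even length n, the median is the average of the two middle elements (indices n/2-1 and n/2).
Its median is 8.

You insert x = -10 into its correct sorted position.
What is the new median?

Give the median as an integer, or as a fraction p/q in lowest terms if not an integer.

Old list (sorted, length 7): [-14, -12, -1, 8, 25, 28, 30]
Old median = 8
Insert x = -10
Old length odd (7). Middle was index 3 = 8.
New length even (8). New median = avg of two middle elements.
x = -10: 2 elements are < x, 5 elements are > x.
New sorted list: [-14, -12, -10, -1, 8, 25, 28, 30]
New median = 7/2

Answer: 7/2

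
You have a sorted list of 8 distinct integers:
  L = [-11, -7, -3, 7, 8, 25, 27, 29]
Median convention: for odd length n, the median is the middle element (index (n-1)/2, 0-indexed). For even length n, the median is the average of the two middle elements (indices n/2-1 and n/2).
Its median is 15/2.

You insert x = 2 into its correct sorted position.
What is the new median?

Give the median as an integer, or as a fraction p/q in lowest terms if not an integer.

Old list (sorted, length 8): [-11, -7, -3, 7, 8, 25, 27, 29]
Old median = 15/2
Insert x = 2
Old length even (8). Middle pair: indices 3,4 = 7,8.
New length odd (9). New median = single middle element.
x = 2: 3 elements are < x, 5 elements are > x.
New sorted list: [-11, -7, -3, 2, 7, 8, 25, 27, 29]
New median = 7

Answer: 7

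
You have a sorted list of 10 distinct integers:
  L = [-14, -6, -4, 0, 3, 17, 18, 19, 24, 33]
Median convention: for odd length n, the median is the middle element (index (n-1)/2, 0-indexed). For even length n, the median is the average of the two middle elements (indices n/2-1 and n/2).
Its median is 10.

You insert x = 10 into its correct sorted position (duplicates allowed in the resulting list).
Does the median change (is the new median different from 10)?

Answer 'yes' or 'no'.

Old median = 10
Insert x = 10
New median = 10
Changed? no

Answer: no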